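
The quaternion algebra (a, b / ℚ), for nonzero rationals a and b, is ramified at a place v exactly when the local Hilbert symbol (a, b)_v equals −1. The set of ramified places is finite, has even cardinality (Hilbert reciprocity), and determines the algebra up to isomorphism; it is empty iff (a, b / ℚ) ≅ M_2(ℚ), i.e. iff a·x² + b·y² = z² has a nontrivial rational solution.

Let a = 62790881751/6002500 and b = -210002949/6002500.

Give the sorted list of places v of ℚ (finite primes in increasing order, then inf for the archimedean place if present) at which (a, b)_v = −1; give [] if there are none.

Mod squares: a ≡ 8671, b ≡ -29. Check v ∈ {∞, 2, 3, 5, 7, 13, 23, 29}.
v=3: a=3^4·(≡1), b=3^4·(≡1) mod 3; (1|3)=+1, (1|3)=+1; (−1)^{4·4·1}·(+1)^4·(+1)^4 = +1.
v=5: a=5^-4·(≡4), b=5^-4·(≡4) mod 5; (4|5)=+1, (4|5)=+1; (−1)^{-4·-4·2}·(+1)^-4·(+1)^-4 = +1.
v=23: a=23^3·(≡6), b=23^2·(≡19) mod 23; (6|23)=+1, (19|23)=-1; (−1)^{3·2·11}·(+1)^2·(-1)^3 = -1.
v=13: a=13^3·(≡3), b=13^2·(≡1) mod 13; (3|13)=+1, (1|13)=+1; (−1)^{3·2·6}·(+1)^2·(+1)^3 = +1.
v=29: a=29^1·(≡20), b=29^1·(≡1) mod 29; (20|29)=+1, (1|29)=+1; (−1)^{1·1·14}·(+1)^1·(+1)^1 = +1.
v=2: v_2(a)=-2, v_2(b)=-2; units ≡ 7, 3 (mod 8); ε·ε+αω+βω = 1·1+-2·1+-2·0 ≡ 1  ⇒  (a,b)_2 = -1.
v=7: a=7^-4·(≡3), b=7^-4·(≡5) mod 7; (3|7)=-1, (5|7)=-1; (−1)^{-4·-4·3}·(-1)^-4·(-1)^-4 = +1.
v=∞: 8671 > 0 and -29 < 0  ⇒  (a,b)_∞ = +1.
(8671, -29 / ℚ) ramifies at {2, 23}: a division algebra.

[2, 23]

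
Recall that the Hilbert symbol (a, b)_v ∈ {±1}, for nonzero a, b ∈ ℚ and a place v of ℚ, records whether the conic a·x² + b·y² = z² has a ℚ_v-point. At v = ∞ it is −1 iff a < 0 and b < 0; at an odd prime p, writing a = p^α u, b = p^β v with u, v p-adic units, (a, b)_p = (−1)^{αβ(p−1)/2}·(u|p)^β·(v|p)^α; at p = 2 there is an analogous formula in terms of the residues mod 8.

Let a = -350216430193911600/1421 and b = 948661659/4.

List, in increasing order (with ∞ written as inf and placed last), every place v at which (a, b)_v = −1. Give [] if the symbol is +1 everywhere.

(a, b) ≡ (-319, 871131) mod (ℚ^×)²; places V = {2, 3, 5, 7, 11, 17, 19, 29, 31, ∞}.
(a,b)_31: α=2, u≡26; β=1, v≡15 (mod 31); (26|31)=-1, (15|31)=-1; sign (−1)^0·-1^1·-1^2 = -1.
(a,b)_17: α=2, u≡9; β=1, v≡14 (mod 17); (9|17)=+1, (14|17)=-1; sign (−1)^0·+1^1·-1^2 = +1.
(a,b)_7: α=-2, u≡3; β=0, v≡2 (mod 7); (3|7)=-1, (2|7)=+1; sign (−1)^0·-1^0·+1^-2 = +1.
(a,b)_19: α=2, u≡9; β=1, v≡3 (mod 19); (9|19)=+1, (3|19)=-1; sign (−1)^0·+1^1·-1^2 = +1.
(a,b)_3: α=8, u≡2; β=3, v≡1 (mod 3); (2|3)=-1, (1|3)=+1; sign (−1)^0·-1^3·+1^8 = -1.
(a,b)_∞: sgn(-319)=−, sgn(871131)=+, so +1.
(a,b)_2: α=4, β=-2; u≡1, v≡3 (mod 8); ε(u)ε(v)=0·1, αω(v)=4·1, βω(u)=-2·0; sum ≡ 0  ⇒  +1.
(a,b)_29: α=-1, u≡26; β=1, v≡9 (mod 29); (26|29)=-1, (9|29)=+1; sign (−1)^0·-1^1·+1^-1 = -1.
(a,b)_5: α=2, u≡1; β=0, v≡1 (mod 5); (1|5)=+1, (1|5)=+1; sign (−1)^0·+1^0·+1^2 = +1.
(a,b)_11: α=3, u≡9; β=2, v≡7 (mod 11); (9|11)=+1, (7|11)=-1; sign (−1)^0·+1^2·-1^3 = -1.
Ram(-319, 871131) = {3, 11, 29, 31}; no ℚ_3-point on the conic.

[3, 11, 29, 31]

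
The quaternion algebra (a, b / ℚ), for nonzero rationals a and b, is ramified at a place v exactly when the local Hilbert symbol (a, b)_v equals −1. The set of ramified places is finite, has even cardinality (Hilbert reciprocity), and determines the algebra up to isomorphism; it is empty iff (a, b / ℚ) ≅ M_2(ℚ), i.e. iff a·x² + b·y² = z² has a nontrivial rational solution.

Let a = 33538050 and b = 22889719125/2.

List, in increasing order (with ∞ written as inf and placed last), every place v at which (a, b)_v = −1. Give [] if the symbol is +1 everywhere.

[2, 3, 5, 13]

(a, b) ≡ (2, 2730) mod (ℚ^×)²; places V = {2, 3, 5, 7, 13, ∞}.
(a,b)_2: α=1, β=-1; u≡1, v≡5 (mod 8); ε(u)ε(v)=0·0, αω(v)=1·1, βω(u)=-1·0; sum ≡ 1  ⇒  -1.
(a,b)_3: α=4, u≡2; β=5, v≡1 (mod 3); (2|3)=-1, (1|3)=+1; sign (−1)^0·-1^5·+1^4 = -1.
(a,b)_∞: sgn(2)=+, sgn(2730)=+, so +1.
(a,b)_5: α=2, u≡2; β=3, v≡4 (mod 5); (2|5)=-1, (4|5)=+1; sign (−1)^0·-1^3·+1^2 = -1.
(a,b)_13: α=2, u≡5; β=3, v≡11 (mod 13); (5|13)=-1, (11|13)=-1; sign (−1)^0·-1^3·-1^2 = -1.
(a,b)_7: α=2, u≡4; β=3, v≡6 (mod 7); (4|7)=+1, (6|7)=-1; sign (−1)^0·+1^3·-1^2 = +1.
(2, 2730 / ℚ) ramifies at {2, 3, 5, 13}: a division algebra.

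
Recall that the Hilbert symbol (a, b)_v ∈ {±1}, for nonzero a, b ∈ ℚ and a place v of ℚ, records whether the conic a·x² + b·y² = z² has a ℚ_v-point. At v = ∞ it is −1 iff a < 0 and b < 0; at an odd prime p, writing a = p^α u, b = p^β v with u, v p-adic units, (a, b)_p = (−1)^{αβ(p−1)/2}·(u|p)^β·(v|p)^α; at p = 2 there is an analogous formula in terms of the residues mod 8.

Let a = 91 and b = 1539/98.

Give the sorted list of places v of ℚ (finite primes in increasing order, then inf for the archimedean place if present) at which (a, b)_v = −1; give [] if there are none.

Mod squares: a ≡ 91, b ≡ 38. Check v ∈ {∞, 2, 3, 7, 13, 19}.
v=7: a=7^1·(≡6), b=7^-2·(≡3) mod 7; (6|7)=-1, (3|7)=-1; (−1)^{1·-2·3}·(-1)^-2·(-1)^1 = -1.
v=∞: 91 > 0 and 38 > 0  ⇒  (a,b)_∞ = +1.
v=3: a=3^0·(≡1), b=3^4·(≡2) mod 3; (1|3)=+1, (2|3)=-1; (−1)^{0·4·1}·(+1)^4·(-1)^0 = +1.
v=2: v_2(a)=0, v_2(b)=-1; units ≡ 3, 3 (mod 8); ε·ε+αω+βω = 1·1+0·1+-1·1 ≡ 0  ⇒  (a,b)_2 = +1.
v=19: a=19^0·(≡15), b=19^1·(≡8) mod 19; (15|19)=-1, (8|19)=-1; (−1)^{0·1·9}·(-1)^1·(-1)^0 = -1.
v=13: a=13^1·(≡7), b=13^0·(≡10) mod 13; (7|13)=-1, (10|13)=+1; (−1)^{1·0·6}·(-1)^0·(+1)^1 = +1.
|Ram(91, 38)| = 2, even; anisotropic at {7, 19}.

[7, 19]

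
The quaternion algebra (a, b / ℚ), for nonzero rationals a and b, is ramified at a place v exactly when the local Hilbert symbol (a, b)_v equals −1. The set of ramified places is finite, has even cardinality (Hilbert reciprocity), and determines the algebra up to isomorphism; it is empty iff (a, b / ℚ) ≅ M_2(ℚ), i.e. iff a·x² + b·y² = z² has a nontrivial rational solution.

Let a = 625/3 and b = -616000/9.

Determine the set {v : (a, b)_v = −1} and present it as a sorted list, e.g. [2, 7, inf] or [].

Mod squares: a ≡ 3, b ≡ -385. Check v ∈ {∞, 2, 3, 5, 7, 11}.
v=3: a=3^-1·(≡1), b=3^-2·(≡2) mod 3; (1|3)=+1, (2|3)=-1; (−1)^{-1·-2·1}·(+1)^-2·(-1)^-1 = -1.
v=∞: 3 > 0 and -385 < 0  ⇒  (a,b)_∞ = +1.
v=7: a=7^0·(≡3), b=7^1·(≡2) mod 7; (3|7)=-1, (2|7)=+1; (−1)^{0·1·3}·(-1)^1·(+1)^0 = -1.
v=2: v_2(a)=0, v_2(b)=6; units ≡ 3, 7 (mod 8); ε·ε+αω+βω = 1·1+0·0+6·1 ≡ 1  ⇒  (a,b)_2 = -1.
v=5: a=5^4·(≡2), b=5^3·(≡3) mod 5; (2|5)=-1, (3|5)=-1; (−1)^{4·3·2}·(-1)^3·(-1)^4 = -1.
v=11: a=11^0·(≡3), b=11^1·(≡5) mod 11; (3|11)=+1, (5|11)=+1; (−1)^{0·1·5}·(+1)^1·(+1)^0 = +1.
(3, -385 / ℚ) ramifies at {2, 3, 5, 7}: a division algebra.

[2, 3, 5, 7]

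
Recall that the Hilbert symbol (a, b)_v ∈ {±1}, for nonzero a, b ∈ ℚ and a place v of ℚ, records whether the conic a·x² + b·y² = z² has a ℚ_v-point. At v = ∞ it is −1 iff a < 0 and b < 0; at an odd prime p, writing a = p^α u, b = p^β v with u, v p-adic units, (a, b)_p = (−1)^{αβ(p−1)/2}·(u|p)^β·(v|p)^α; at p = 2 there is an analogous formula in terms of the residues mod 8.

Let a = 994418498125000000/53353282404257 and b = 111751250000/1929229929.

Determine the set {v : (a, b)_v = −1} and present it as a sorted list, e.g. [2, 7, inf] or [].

(a, b) ≡ (221, 5) mod (ℚ^×)²; places V = {2, 3, 5, 11, 13, 17, 23, 37, ∞}.
(a,b)_∞: sgn(221)=+, sgn(5)=+, so +1.
(a,b)_11: α=-12, u≡5; β=-8, v≡3 (mod 11); (5|11)=+1, (3|11)=+1; sign (−1)^0·+1^-8·+1^-12 = +1.
(a,b)_13: α=3, u≡9; β=2, v≡7 (mod 13); (9|13)=+1, (7|13)=-1; sign (−1)^0·+1^2·-1^3 = -1.
(a,b)_23: α=2, u≡21; β=2, v≡20 (mod 23); (21|23)=-1, (20|23)=-1; sign (−1)^0·-1^2·-1^2 = +1.
(a,b)_3: α=0, u≡2; β=-2, v≡2 (mod 3); (2|3)=-1, (2|3)=-1; sign (−1)^0·-1^-2·-1^0 = +1.
(a,b)_37: α=2, u≡16; β=0, v≡14 (mod 37); (16|37)=+1, (14|37)=-1; sign (−1)^0·+1^0·-1^2 = +1.
(a,b)_17: α=-1, u≡2; β=0, v≡11 (mod 17); (2|17)=+1, (11|17)=-1; sign (−1)^0·+1^0·-1^-1 = -1.
(a,b)_2: α=6, β=4; u≡5, v≡5 (mod 8); ε(u)ε(v)=0·0, αω(v)=6·1, βω(u)=4·1; sum ≡ 0  ⇒  +1.
(a,b)_5: α=10, u≡4; β=7, v≡4 (mod 5); (4|5)=+1, (4|5)=+1; sign (−1)^0·+1^7·+1^10 = +1.
(221, 5 / ℚ) ramifies at {13, 17}: a division algebra.

[13, 17]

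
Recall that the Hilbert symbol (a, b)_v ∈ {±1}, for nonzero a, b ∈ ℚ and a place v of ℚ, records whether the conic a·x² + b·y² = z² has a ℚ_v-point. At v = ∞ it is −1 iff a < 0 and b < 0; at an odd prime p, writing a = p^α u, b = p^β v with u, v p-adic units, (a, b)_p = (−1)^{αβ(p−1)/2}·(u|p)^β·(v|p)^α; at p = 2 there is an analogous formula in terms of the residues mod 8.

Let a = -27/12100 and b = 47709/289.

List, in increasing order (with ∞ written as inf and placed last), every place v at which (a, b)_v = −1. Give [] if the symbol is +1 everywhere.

[]

Mod squares: a ≡ -3, b ≡ 589. Check v ∈ {∞, 2, 3, 5, 11, 17, 19, 31}.
v=∞: -3 < 0 and 589 > 0  ⇒  (a,b)_∞ = +1.
v=5: a=5^-2·(≡2), b=5^0·(≡1) mod 5; (2|5)=-1, (1|5)=+1; (−1)^{-2·0·2}·(-1)^0·(+1)^-2 = +1.
v=3: a=3^3·(≡2), b=3^4·(≡1) mod 3; (2|3)=-1, (1|3)=+1; (−1)^{3·4·1}·(-1)^4·(+1)^3 = +1.
v=19: a=19^0·(≡9), b=19^1·(≡15) mod 19; (9|19)=+1, (15|19)=-1; (−1)^{0·1·9}·(+1)^1·(-1)^0 = +1.
v=31: a=31^0·(≡19), b=31^1·(≡2) mod 31; (19|31)=+1, (2|31)=+1; (−1)^{0·1·15}·(+1)^1·(+1)^0 = +1.
v=17: a=17^0·(≡11), b=17^-2·(≡7) mod 17; (11|17)=-1, (7|17)=-1; (−1)^{0·-2·8}·(-1)^-2·(-1)^0 = +1.
v=11: a=11^-2·(≡6), b=11^0·(≡8) mod 11; (6|11)=-1, (8|11)=-1; (−1)^{-2·0·5}·(-1)^0·(-1)^-2 = +1.
v=2: v_2(a)=-2, v_2(b)=0; units ≡ 5, 5 (mod 8); ε·ε+αω+βω = 0·0+-2·1+0·1 ≡ 0  ⇒  (a,b)_2 = +1.
Ram(a, b) = ∅: the form -3·x² + 589·y² − z² is isotropic over every ℚ_v, so by Hasse–Minkowski it is isotropic over ℚ.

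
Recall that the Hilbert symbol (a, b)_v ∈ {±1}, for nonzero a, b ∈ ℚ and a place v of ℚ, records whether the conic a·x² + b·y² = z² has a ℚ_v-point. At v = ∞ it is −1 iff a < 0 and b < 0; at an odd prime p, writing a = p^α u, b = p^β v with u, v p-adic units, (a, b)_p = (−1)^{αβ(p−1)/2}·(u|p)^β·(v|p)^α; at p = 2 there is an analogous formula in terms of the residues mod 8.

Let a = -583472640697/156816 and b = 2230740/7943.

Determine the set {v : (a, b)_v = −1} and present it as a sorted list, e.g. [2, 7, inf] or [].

(a, b) ≡ (-1201033, 3995) mod (ℚ^×)²; places V = {2, 3, 5, 11, 13, 17, 31, 41, 43, 47, 53, ∞}.
(a,b)_53: α=1, u≡30; β=0, v≡27 (mod 53); (30|53)=-1, (27|53)=-1; sign (−1)^0·-1^0·-1^1 = -1.
(a,b)_13: α=0, u≡8; β=-2, v≡12 (mod 13); (8|13)=-1, (12|13)=+1; sign (−1)^0·-1^-2·+1^0 = +1.
(a,b)_3: α=-4, u≡2; β=8, v≡2 (mod 3); (2|3)=-1, (2|3)=-1; sign (−1)^0·-1^8·-1^-4 = +1.
(a,b)_11: α=-2, u≡6; β=0, v≡6 (mod 11); (6|11)=-1, (6|11)=-1; sign (−1)^0·-1^0·-1^-2 = +1.
(a,b)_∞: sgn(-1201033)=−, sgn(3995)=+, so +1.
(a,b)_43: α=1, u≡19; β=0, v≡37 (mod 43); (19|43)=-1, (37|43)=-1; sign (−1)^0·-1^0·-1^1 = -1.
(a,b)_41: α=2, u≡9; β=0, v≡25 (mod 41); (9|41)=+1, (25|41)=+1; sign (−1)^0·+1^0·+1^2 = +1.
(a,b)_17: α=3, u≡12; β=1, v≡12 (mod 17); (12|17)=-1, (12|17)=-1; sign (−1)^0·-1^1·-1^3 = +1.
(a,b)_31: α=1, u≡10; β=0, v≡6 (mod 31); (10|31)=+1, (6|31)=-1; sign (−1)^0·+1^0·-1^1 = -1.
(a,b)_47: α=0, u≡29; β=-1, v≡11 (mod 47); (29|47)=-1, (11|47)=-1; sign (−1)^0·-1^-1·-1^0 = -1.
(a,b)_5: α=0, u≡3; β=1, v≡1 (mod 5); (3|5)=-1, (1|5)=+1; sign (−1)^0·-1^1·+1^0 = -1.
(a,b)_2: α=-4, β=2; u≡7, v≡3 (mod 8); ε(u)ε(v)=1·1, αω(v)=-4·1, βω(u)=2·0; sum ≡ 1  ⇒  -1.
|Ram(-1201033, 3995)| = 6, even; anisotropic at {2, 5, 31, 43, 47, 53}.

[2, 5, 31, 43, 47, 53]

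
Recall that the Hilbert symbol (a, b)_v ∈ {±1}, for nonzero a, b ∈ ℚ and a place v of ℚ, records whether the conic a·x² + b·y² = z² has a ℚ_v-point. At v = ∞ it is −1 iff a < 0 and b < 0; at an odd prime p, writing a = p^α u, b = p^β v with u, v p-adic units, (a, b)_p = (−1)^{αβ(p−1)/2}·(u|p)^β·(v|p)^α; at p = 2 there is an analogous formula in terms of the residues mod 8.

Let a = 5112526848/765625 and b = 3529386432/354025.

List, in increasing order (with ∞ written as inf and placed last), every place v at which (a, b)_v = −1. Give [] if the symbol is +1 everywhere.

(a, b) ≡ (78, 143) mod (ℚ^×)²; places V = {2, 3, 5, 7, 11, 13, 17, 23, ∞}.
(a,b)_13: α=1, u≡5; β=1, v≡2 (mod 13); (5|13)=-1, (2|13)=-1; sign (−1)^0·-1^1·-1^1 = +1.
(a,b)_∞: sgn(78)=+, sgn(143)=+, so +1.
(a,b)_17: α=0, u≡11; β=-2, v≡10 (mod 17); (11|17)=-1, (10|17)=-1; sign (−1)^0·-1^-2·-1^0 = +1.
(a,b)_7: α=-2, u≡2; β=-2, v≡5 (mod 7); (2|7)=+1, (5|7)=-1; sign (−1)^0·+1^-2·-1^-2 = +1.
(a,b)_3: α=1, u≡2; β=6, v≡2 (mod 3); (2|3)=-1, (2|3)=-1; sign (−1)^0·-1^6·-1^1 = -1.
(a,b)_23: α=2, u≡4; β=2, v≡22 (mod 23); (4|23)=+1, (22|23)=-1; sign (−1)^0·+1^2·-1^2 = +1.
(a,b)_11: α=2, u≡4; β=1, v≡10 (mod 11); (4|11)=+1, (10|11)=-1; sign (−1)^0·+1^1·-1^2 = +1.
(a,b)_5: α=-6, u≡2; β=-2, v≡2 (mod 5); (2|5)=-1, (2|5)=-1; sign (−1)^0·-1^-2·-1^-6 = +1.
(a,b)_2: α=11, β=6; u≡7, v≡7 (mod 8); ε(u)ε(v)=1·1, αω(v)=11·0, βω(u)=6·0; sum ≡ 1  ⇒  -1.
|Ram(78, 143)| = 2, even; anisotropic at {2, 3}.

[2, 3]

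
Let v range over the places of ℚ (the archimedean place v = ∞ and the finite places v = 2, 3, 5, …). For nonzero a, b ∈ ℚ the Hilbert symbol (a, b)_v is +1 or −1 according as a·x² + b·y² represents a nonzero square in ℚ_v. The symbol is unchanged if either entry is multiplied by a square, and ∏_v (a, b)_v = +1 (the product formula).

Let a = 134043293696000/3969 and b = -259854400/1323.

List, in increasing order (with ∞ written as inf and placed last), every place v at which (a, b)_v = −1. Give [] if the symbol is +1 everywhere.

Mod squares: a ≡ 2015, b ≡ -3. Check v ∈ {∞, 2, 3, 5, 7, 13, 31}.
v=7: a=7^-2·(≡6), b=7^-2·(≡1) mod 7; (6|7)=-1, (1|7)=+1; (−1)^{-2·-2·3}·(-1)^-2·(+1)^-2 = +1.
v=2: v_2(a)=14, v_2(b)=6; units ≡ 7, 5 (mod 8); ε·ε+αω+βω = 1·0+14·1+6·0 ≡ 0  ⇒  (a,b)_2 = +1.
v=3: a=3^-4·(≡2), b=3^-3·(≡2) mod 3; (2|3)=-1, (2|3)=-1; (−1)^{-4·-3·1}·(-1)^-3·(-1)^-4 = -1.
v=∞: 2015 > 0 and -3 < 0  ⇒  (a,b)_∞ = +1.
v=13: a=13^3·(≡12), b=13^2·(≡4) mod 13; (12|13)=+1, (4|13)=+1; (−1)^{3·2·6}·(+1)^2·(+1)^3 = +1.
v=5: a=5^3·(≡2), b=5^2·(≡3) mod 5; (2|5)=-1, (3|5)=-1; (−1)^{3·2·2}·(-1)^2·(-1)^3 = -1.
v=31: a=31^3·(≡29), b=31^2·(≡8) mod 31; (29|31)=-1, (8|31)=+1; (−1)^{3·2·15}·(-1)^2·(+1)^3 = +1.
(2015, -3 / ℚ) ramifies at {3, 5}: a division algebra.

[3, 5]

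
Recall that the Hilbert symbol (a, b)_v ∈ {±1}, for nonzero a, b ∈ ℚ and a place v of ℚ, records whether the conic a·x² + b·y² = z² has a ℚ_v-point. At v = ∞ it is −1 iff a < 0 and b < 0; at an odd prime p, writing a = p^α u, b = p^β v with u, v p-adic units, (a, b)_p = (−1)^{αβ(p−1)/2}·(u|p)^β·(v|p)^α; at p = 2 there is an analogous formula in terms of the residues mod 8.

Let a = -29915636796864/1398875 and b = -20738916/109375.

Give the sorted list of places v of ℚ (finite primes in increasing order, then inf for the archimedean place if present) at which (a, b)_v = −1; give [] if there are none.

Mod squares: a ≡ -86645, b ≡ -7. Check v ∈ {∞, 2, 3, 5, 7, 11, 13, 17, 19, 23, 31, 43}.
v=5: a=5^-3·(≡1), b=5^-6·(≡2) mod 5; (1|5)=+1, (2|5)=-1; (−1)^{-3·-6·2}·(+1)^-6·(-1)^-3 = -1.
v=19: a=19^-2·(≡18), b=19^0·(≡14) mod 19; (18|19)=-1, (14|19)=-1; (−1)^{-2·0·9}·(-1)^0·(-1)^-2 = +1.
v=17: a=17^2·(≡2), b=17^0·(≡7) mod 17; (2|17)=+1, (7|17)=-1; (−1)^{2·0·8}·(+1)^0·(-1)^2 = +1.
v=11: a=11^0·(≡10), b=11^2·(≡3) mod 11; (10|11)=-1, (3|11)=+1; (−1)^{0·2·5}·(-1)^2·(+1)^0 = +1.
v=3: a=3^10·(≡1), b=3^4·(≡2) mod 3; (1|3)=+1, (2|3)=-1; (−1)^{10·4·1}·(+1)^4·(-1)^10 = +1.
v=7: a=7^2·(≡4), b=7^-1·(≡5) mod 7; (4|7)=+1, (5|7)=-1; (−1)^{2·-1·3}·(+1)^-1·(-1)^2 = +1.
v=∞: -86645 < 0 and -7 < 0  ⇒  (a,b)_∞ = -1.
v=13: a=13^1·(≡10), b=13^0·(≡6) mod 13; (10|13)=+1, (6|13)=-1; (−1)^{1·0·6}·(+1)^0·(-1)^1 = -1.
v=23: a=23^0·(≡15), b=23^2·(≡8) mod 23; (15|23)=-1, (8|23)=+1; (−1)^{0·2·11}·(-1)^2·(+1)^0 = +1.
v=43: a=43^1·(≡36), b=43^0·(≡6) mod 43; (36|43)=+1, (6|43)=+1; (−1)^{1·0·21}·(+1)^0·(+1)^1 = +1.
v=2: v_2(a)=6, v_2(b)=2; units ≡ 3, 1 (mod 8); ε·ε+αω+βω = 1·0+6·0+2·1 ≡ 0  ⇒  (a,b)_2 = +1.
v=31: a=31^-1·(≡15), b=31^0·(≡12) mod 31; (15|31)=-1, (12|31)=-1; (−1)^{-1·0·15}·(-1)^0·(-1)^-1 = -1.
|Ram(-86645, -7)| = 4, even; anisotropic at {5, 13, 31, ∞}.

[5, 13, 31, inf]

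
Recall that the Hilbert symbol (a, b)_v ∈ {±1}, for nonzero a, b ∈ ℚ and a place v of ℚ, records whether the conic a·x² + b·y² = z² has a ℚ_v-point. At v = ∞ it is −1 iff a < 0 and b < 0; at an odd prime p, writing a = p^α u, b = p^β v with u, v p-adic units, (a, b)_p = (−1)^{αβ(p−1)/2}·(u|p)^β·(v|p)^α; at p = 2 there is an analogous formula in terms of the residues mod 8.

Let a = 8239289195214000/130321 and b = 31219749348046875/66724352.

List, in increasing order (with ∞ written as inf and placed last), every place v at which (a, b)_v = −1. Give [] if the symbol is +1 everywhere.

[5, 11]

(a, b) ≡ (35, 22) mod (ℚ^×)²; places V = {2, 3, 5, 7, 11, 19, 41, ∞}.
(a,b)_19: α=-4, u≡5; β=-4, v≡2 (mod 19); (5|19)=+1, (2|19)=-1; sign (−1)^0·+1^-4·-1^-4 = +1.
(a,b)_2: α=4, β=-9; u≡3, v≡3 (mod 8); ε(u)ε(v)=1·1, αω(v)=4·1, βω(u)=-9·1; sum ≡ 0  ⇒  +1.
(a,b)_5: α=3, u≡2; β=8, v≡3 (mod 5); (2|5)=-1, (3|5)=-1; sign (−1)^0·-1^8·-1^3 = -1.
(a,b)_7: α=3, u≡6; β=2, v≡2 (mod 7); (6|7)=-1, (2|7)=+1; sign (−1)^0·-1^2·+1^3 = +1.
(a,b)_11: α=2, u≡2; β=3, v≡6 (mod 11); (2|11)=-1, (6|11)=-1; sign (−1)^0·-1^3·-1^2 = -1.
(a,b)_3: α=10, u≡2; β=6, v≡1 (mod 3); (2|3)=-1, (1|3)=+1; sign (−1)^0·-1^6·+1^10 = +1.
(a,b)_∞: sgn(35)=+, sgn(22)=+, so +1.
(a,b)_41: α=2, u≡29; β=2, v≡11 (mod 41); (29|41)=-1, (11|41)=-1; sign (−1)^0·-1^2·-1^2 = +1.
(35, 22 / ℚ) ramifies at {5, 11}: a division algebra.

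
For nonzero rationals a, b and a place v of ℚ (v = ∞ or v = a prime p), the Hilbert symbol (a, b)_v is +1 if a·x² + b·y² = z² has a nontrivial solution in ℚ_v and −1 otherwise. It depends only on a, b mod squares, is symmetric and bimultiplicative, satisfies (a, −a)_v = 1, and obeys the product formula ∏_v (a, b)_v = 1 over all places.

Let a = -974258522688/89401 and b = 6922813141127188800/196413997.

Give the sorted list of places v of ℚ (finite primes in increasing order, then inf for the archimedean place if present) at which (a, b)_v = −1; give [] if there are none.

[3, 17]

Mod squares: a ≡ -1039737, b ≡ 466089. Check v ∈ {∞, 2, 3, 5, 11, 13, 17, 19, 23, 29, 37}.
v=19: a=19^1·(≡9), b=19^1·(≡2) mod 19; (9|19)=+1, (2|19)=-1; (−1)^{1·1·9}·(+1)^1·(-1)^1 = +1.
v=13: a=13^-2·(≡12), b=13^-5·(≡3) mod 13; (12|13)=+1, (3|13)=+1; (−1)^{-2·-5·6}·(+1)^-5·(+1)^-2 = +1.
v=2: v_2(a)=6, v_2(b)=6; units ≡ 7, 1 (mod 8); ε·ε+αω+βω = 1·0+6·0+6·0 ≡ 0  ⇒  (a,b)_2 = +1.
v=3: a=3^1·(≡2), b=3^5·(≡2) mod 3; (2|3)=-1, (2|3)=-1; (−1)^{1·5·1}·(-1)^5·(-1)^1 = -1.
v=37: a=37^1·(≡2), b=37^1·(≡2) mod 37; (2|37)=-1, (2|37)=-1; (−1)^{1·1·18}·(-1)^1·(-1)^1 = +1.
v=17: a=17^1·(≡6), b=17^1·(≡13) mod 17; (6|17)=-1, (13|17)=+1; (−1)^{1·1·8}·(-1)^1·(+1)^1 = -1.
v=29: a=29^1·(≡22), b=29^2·(≡25) mod 29; (22|29)=+1, (25|29)=+1; (−1)^{1·2·14}·(+1)^2·(+1)^1 = +1.
v=11: a=11^4·(≡3), b=11^6·(≡7) mod 11; (3|11)=+1, (7|11)=-1; (−1)^{4·6·5}·(+1)^6·(-1)^4 = +1.
v=∞: -1039737 < 0 and 466089 > 0  ⇒  (a,b)_∞ = +1.
v=23: a=23^-2·(≡12), b=23^-2·(≡10) mod 23; (12|23)=+1, (10|23)=-1; (−1)^{-2·-2·11}·(+1)^-2·(-1)^-2 = +1.
v=5: a=5^0·(≡2), b=5^2·(≡1) mod 5; (2|5)=-1, (1|5)=+1; (−1)^{0·2·2}·(-1)^2·(+1)^0 = +1.
Ram(-1039737, 466089) = {3, 17}; no ℚ_3-point on the conic.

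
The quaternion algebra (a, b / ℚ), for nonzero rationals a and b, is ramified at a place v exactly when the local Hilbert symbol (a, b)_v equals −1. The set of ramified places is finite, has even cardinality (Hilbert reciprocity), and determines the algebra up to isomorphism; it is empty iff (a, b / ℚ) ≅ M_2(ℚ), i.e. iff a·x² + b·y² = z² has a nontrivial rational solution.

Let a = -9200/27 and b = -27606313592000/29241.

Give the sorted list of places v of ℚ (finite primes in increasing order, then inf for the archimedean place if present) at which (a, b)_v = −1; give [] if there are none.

Mod squares: a ≡ -69, b ≡ -1595. Check v ∈ {∞, 2, 3, 5, 11, 13, 19, 23, 29}.
v=3: a=3^-3·(≡1), b=3^-4·(≡1) mod 3; (1|3)=+1, (1|3)=+1; (−1)^{-3·-4·1}·(+1)^-4·(+1)^-3 = +1.
v=11: a=11^0·(≡8), b=11^3·(≡5) mod 11; (8|11)=-1, (5|11)=+1; (−1)^{0·3·5}·(-1)^3·(+1)^0 = -1.
v=19: a=19^0·(≡9), b=19^-2·(≡7) mod 19; (9|19)=+1, (7|19)=+1; (−1)^{0·-2·9}·(+1)^-2·(+1)^0 = +1.
v=∞: -69 < 0 and -1595 < 0  ⇒  (a,b)_∞ = -1.
v=29: a=29^0·(≡18), b=29^1·(≡8) mod 29; (18|29)=-1, (8|29)=-1; (−1)^{0·1·14}·(-1)^1·(-1)^0 = -1.
v=5: a=5^2·(≡1), b=5^3·(≡4) mod 5; (1|5)=+1, (4|5)=+1; (−1)^{2·3·2}·(+1)^3·(+1)^2 = +1.
v=13: a=13^0·(≡4), b=13^2·(≡10) mod 13; (4|13)=+1, (10|13)=+1; (−1)^{0·2·6}·(+1)^2·(+1)^0 = +1.
v=2: v_2(a)=4, v_2(b)=6; units ≡ 3, 5 (mod 8); ε·ε+αω+βω = 1·0+4·1+6·1 ≡ 0  ⇒  (a,b)_2 = +1.
v=23: a=23^1·(≡15), b=23^2·(≡20) mod 23; (15|23)=-1, (20|23)=-1; (−1)^{1·2·11}·(-1)^2·(-1)^1 = -1.
(-69, -1595 / ℚ) ramifies at {11, 23, 29, ∞}: a division algebra.

[11, 23, 29, inf]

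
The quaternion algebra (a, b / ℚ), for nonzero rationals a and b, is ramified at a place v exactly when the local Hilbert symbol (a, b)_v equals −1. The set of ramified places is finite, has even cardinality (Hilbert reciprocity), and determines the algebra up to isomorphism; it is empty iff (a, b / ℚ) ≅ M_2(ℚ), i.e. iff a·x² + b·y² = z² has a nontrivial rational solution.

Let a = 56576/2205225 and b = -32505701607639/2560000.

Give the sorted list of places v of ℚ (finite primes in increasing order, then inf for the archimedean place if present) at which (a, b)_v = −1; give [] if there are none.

[3, 17]

(a, b) ≡ (221, -39) mod (ℚ^×)²; places V = {2, 3, 5, 11, 13, 17, ∞}.
(a,b)_17: α=1, u≡15; β=4, v≡10 (mod 17); (15|17)=+1, (10|17)=-1; sign (−1)^0·+1^4·-1^1 = -1.
(a,b)_2: α=8, β=-12; u≡5, v≡1 (mod 8); ε(u)ε(v)=0·0, αω(v)=8·0, βω(u)=-12·1; sum ≡ 0  ⇒  +1.
(a,b)_∞: sgn(221)=+, sgn(-39)=−, so +1.
(a,b)_3: α=-6, u≡2; β=11, v≡2 (mod 3); (2|3)=-1, (2|3)=-1; sign (−1)^0·-1^11·-1^-6 = -1.
(a,b)_5: α=-2, u≡4; β=-4, v≡1 (mod 5); (4|5)=+1, (1|5)=+1; sign (−1)^0·+1^-4·+1^-2 = +1.
(a,b)_11: α=-2, u≡4; β=0, v≡5 (mod 11); (4|11)=+1, (5|11)=+1; sign (−1)^0·+1^0·+1^-2 = +1.
(a,b)_13: α=1, u≡4; β=3, v≡10 (mod 13); (4|13)=+1, (10|13)=+1; sign (−1)^0·+1^3·+1^1 = +1.
(221, -39 / ℚ) ramifies at {3, 17}: a division algebra.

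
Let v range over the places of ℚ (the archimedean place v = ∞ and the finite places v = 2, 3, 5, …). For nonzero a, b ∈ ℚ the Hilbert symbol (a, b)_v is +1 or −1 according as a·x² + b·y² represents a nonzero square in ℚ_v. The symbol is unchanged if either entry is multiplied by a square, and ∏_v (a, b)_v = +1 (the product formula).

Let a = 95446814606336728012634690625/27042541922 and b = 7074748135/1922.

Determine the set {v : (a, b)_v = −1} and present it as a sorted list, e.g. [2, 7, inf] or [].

[5, 17, 19, 23]

Mod squares: a ≡ 74290, b ≡ 3230. Check v ∈ {∞, 2, 3, 5, 7, 11, 13, 17, 19, 23, 31, 41}.
v=∞: 74290 > 0 and 3230 > 0  ⇒  (a,b)_∞ = +1.
v=7: a=7^6·(≡5), b=7^2·(≡5) mod 7; (5|7)=-1, (5|7)=-1; (−1)^{6·2·3}·(-1)^2·(-1)^6 = +1.
v=41: a=41^2·(≡23), b=41^0·(≡20) mod 41; (23|41)=+1, (20|41)=+1; (−1)^{2·0·20}·(+1)^0·(+1)^2 = +1.
v=23: a=23^5·(≡17), b=23^2·(≡11) mod 23; (17|23)=-1, (11|23)=-1; (−1)^{5·2·11}·(-1)^2·(-1)^5 = -1.
v=13: a=13^4·(≡5), b=13^2·(≡8) mod 13; (5|13)=-1, (8|13)=-1; (−1)^{4·2·6}·(-1)^2·(-1)^4 = +1.
v=3: a=3^2·(≡1), b=3^0·(≡2) mod 3; (1|3)=+1, (2|3)=-1; (−1)^{2·0·1}·(+1)^0·(-1)^2 = +1.
v=11: a=11^-4·(≡8), b=11^0·(≡6) mod 11; (8|11)=-1, (6|11)=-1; (−1)^{-4·0·5}·(-1)^0·(-1)^-4 = +1.
v=5: a=5^5·(≡3), b=5^1·(≡1) mod 5; (3|5)=-1, (1|5)=+1; (−1)^{5·1·2}·(-1)^1·(+1)^5 = -1.
v=2: v_2(a)=-1, v_2(b)=-1; units ≡ 1, 7 (mod 8); ε·ε+αω+βω = 0·1+-1·0+-1·0 ≡ 0  ⇒  (a,b)_2 = +1.
v=17: a=17^3·(≡2), b=17^1·(≡6) mod 17; (2|17)=+1, (6|17)=-1; (−1)^{3·1·8}·(+1)^1·(-1)^3 = -1.
v=19: a=19^1·(≡15), b=19^1·(≡8) mod 19; (15|19)=-1, (8|19)=-1; (−1)^{1·1·9}·(-1)^1·(-1)^1 = -1.
v=31: a=31^-4·(≡18), b=31^-2·(≡12) mod 31; (18|31)=+1, (12|31)=-1; (−1)^{-4·-2·15}·(+1)^-2·(-1)^-4 = +1.
|Ram(74290, 3230)| = 4, even; anisotropic at {5, 17, 19, 23}.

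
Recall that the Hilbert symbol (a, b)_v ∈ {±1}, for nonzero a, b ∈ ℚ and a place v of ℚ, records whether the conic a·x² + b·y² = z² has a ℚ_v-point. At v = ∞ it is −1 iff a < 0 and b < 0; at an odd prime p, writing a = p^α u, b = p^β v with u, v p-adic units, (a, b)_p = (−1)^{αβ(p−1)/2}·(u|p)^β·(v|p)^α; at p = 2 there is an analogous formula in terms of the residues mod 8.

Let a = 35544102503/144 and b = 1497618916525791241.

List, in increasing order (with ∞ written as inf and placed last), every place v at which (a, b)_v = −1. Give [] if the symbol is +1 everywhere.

[7, 17, 23, 29]

(a, b) ≡ (725389847, 481) mod (ℚ^×)²; places V = {2, 3, 7, 13, 17, 19, 23, 29, 37, ∞}.
(a,b)_2: α=-4, β=0; u≡7, v≡1 (mod 8); ε(u)ε(v)=1·0, αω(v)=-4·0, βω(u)=0·0; sum ≡ 0  ⇒  +1.
(a,b)_7: α=3, u≡6; β=2, v≡3 (mod 7); (6|7)=-1, (3|7)=-1; sign (−1)^0·-1^2·-1^3 = -1.
(a,b)_13: α=1, u≡2; β=1, v≡2 (mod 13); (2|13)=-1, (2|13)=-1; sign (−1)^0·-1^1·-1^1 = +1.
(a,b)_3: α=-2, u≡2; β=0, v≡1 (mod 3); (2|3)=-1, (1|3)=+1; sign (−1)^0·-1^0·+1^-2 = +1.
(a,b)_29: α=1, u≡19; β=2, v≡18 (mod 29); (19|29)=-1, (18|29)=-1; sign (−1)^0·-1^2·-1^1 = -1.
(a,b)_37: α=1, u≡29; β=3, v≡23 (mod 37); (29|37)=-1, (23|37)=-1; sign (−1)^0·-1^3·-1^1 = +1.
(a,b)_17: α=1, u≡15; β=2, v≡3 (mod 17); (15|17)=+1, (3|17)=-1; sign (−1)^0·+1^2·-1^1 = -1.
(a,b)_∞: sgn(725389847)=+, sgn(481)=+, so +1.
(a,b)_19: α=1, u≡3; β=2, v≡11 (mod 19); (3|19)=-1, (11|19)=+1; sign (−1)^0·-1^2·+1^1 = +1.
(a,b)_23: α=1, u≡4; β=2, v≡7 (mod 23); (4|23)=+1, (7|23)=-1; sign (−1)^0·+1^2·-1^1 = -1.
(725389847, 481 / ℚ) ramifies at {7, 17, 23, 29}: a division algebra.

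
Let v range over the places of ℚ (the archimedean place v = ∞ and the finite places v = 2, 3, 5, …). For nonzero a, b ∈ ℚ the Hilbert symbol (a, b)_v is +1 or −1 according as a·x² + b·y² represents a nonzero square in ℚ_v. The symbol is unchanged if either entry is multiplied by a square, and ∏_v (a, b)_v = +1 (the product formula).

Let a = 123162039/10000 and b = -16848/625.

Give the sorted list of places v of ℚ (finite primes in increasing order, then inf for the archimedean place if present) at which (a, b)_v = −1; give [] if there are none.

[2, 13]

Mod squares: a ≡ 31031, b ≡ -13. Check v ∈ {∞, 2, 3, 5, 7, 11, 13, 31}.
v=7: a=7^3·(≡2), b=7^0·(≡4) mod 7; (2|7)=+1, (4|7)=+1; (−1)^{3·0·3}·(+1)^0·(+1)^3 = +1.
v=3: a=3^4·(≡2), b=3^4·(≡2) mod 3; (2|3)=-1, (2|3)=-1; (−1)^{4·4·1}·(-1)^4·(-1)^4 = +1.
v=2: v_2(a)=-4, v_2(b)=4; units ≡ 7, 3 (mod 8); ε·ε+αω+βω = 1·1+-4·1+4·0 ≡ 1  ⇒  (a,b)_2 = -1.
v=31: a=31^1·(≡16), b=31^0·(≡28) mod 31; (16|31)=+1, (28|31)=+1; (−1)^{1·0·15}·(+1)^0·(+1)^1 = +1.
v=13: a=13^1·(≡2), b=13^1·(≡4) mod 13; (2|13)=-1, (4|13)=+1; (−1)^{1·1·6}·(-1)^1·(+1)^1 = -1.
v=5: a=5^-4·(≡4), b=5^-4·(≡2) mod 5; (4|5)=+1, (2|5)=-1; (−1)^{-4·-4·2}·(+1)^-4·(-1)^-4 = +1.
v=∞: 31031 > 0 and -13 < 0  ⇒  (a,b)_∞ = +1.
v=11: a=11^1·(≡1), b=11^0·(≡9) mod 11; (1|11)=+1, (9|11)=+1; (−1)^{1·0·5}·(+1)^0·(+1)^1 = +1.
|Ram(31031, -13)| = 2, even; anisotropic at {2, 13}.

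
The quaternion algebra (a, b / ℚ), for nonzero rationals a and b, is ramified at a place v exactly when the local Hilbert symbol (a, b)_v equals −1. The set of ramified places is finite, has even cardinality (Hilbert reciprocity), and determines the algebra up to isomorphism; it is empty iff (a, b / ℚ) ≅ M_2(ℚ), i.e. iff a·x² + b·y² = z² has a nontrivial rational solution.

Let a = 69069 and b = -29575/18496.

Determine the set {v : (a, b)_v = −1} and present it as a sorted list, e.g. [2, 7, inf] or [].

(a, b) ≡ (69069, -7) mod (ℚ^×)²; places V = {2, 3, 5, 7, 11, 13, 17, 23, ∞}.
(a,b)_5: α=0, u≡4; β=2, v≡2 (mod 5); (4|5)=+1, (2|5)=-1; sign (−1)^0·+1^2·-1^0 = +1.
(a,b)_17: α=0, u≡15; β=-2, v≡3 (mod 17); (15|17)=+1, (3|17)=-1; sign (−1)^0·+1^-2·-1^0 = +1.
(a,b)_3: α=1, u≡1; β=0, v≡2 (mod 3); (1|3)=+1, (2|3)=-1; sign (−1)^0·+1^0·-1^1 = -1.
(a,b)_23: α=1, u≡13; β=0, v≡18 (mod 23); (13|23)=+1, (18|23)=+1; sign (−1)^0·+1^0·+1^1 = +1.
(a,b)_13: α=1, u≡9; β=2, v≡2 (mod 13); (9|13)=+1, (2|13)=-1; sign (−1)^0·+1^2·-1^1 = -1.
(a,b)_7: α=1, u≡4; β=1, v≡5 (mod 7); (4|7)=+1, (5|7)=-1; sign (−1)^1·+1^1·-1^1 = +1.
(a,b)_∞: sgn(69069)=+, sgn(-7)=−, so +1.
(a,b)_11: α=1, u≡9; β=0, v≡3 (mod 11); (9|11)=+1, (3|11)=+1; sign (−1)^0·+1^0·+1^1 = +1.
(a,b)_2: α=0, β=-6; u≡5, v≡1 (mod 8); ε(u)ε(v)=0·0, αω(v)=0·0, βω(u)=-6·1; sum ≡ 0  ⇒  +1.
Ram(69069, -7) = {3, 13}; no ℚ_3-point on the conic.

[3, 13]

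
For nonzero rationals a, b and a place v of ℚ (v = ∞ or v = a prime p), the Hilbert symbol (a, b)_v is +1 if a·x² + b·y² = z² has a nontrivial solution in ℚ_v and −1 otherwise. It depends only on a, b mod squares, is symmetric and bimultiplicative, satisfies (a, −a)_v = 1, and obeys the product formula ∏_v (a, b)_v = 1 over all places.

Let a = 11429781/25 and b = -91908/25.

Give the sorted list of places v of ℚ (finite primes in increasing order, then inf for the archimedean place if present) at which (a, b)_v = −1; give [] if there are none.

[23, 37]

(a, b) ≡ (69, -2553) mod (ℚ^×)²; places V = {2, 3, 5, 11, 23, 37, ∞}.
(a,b)_11: α=2, u≡5; β=0, v≡10 (mod 11); (5|11)=+1, (10|11)=-1; sign (−1)^0·+1^0·-1^2 = +1.
(a,b)_3: α=1, u≡2; β=3, v≡1 (mod 3); (2|3)=-1, (1|3)=+1; sign (−1)^1·-1^3·+1^1 = +1.
(a,b)_2: α=0, β=2; u≡5, v≡7 (mod 8); ε(u)ε(v)=0·1, αω(v)=0·0, βω(u)=2·1; sum ≡ 0  ⇒  +1.
(a,b)_23: α=1, u≡16; β=1, v≡3 (mod 23); (16|23)=+1, (3|23)=+1; sign (−1)^1·+1^1·+1^1 = -1.
(a,b)_∞: sgn(69)=+, sgn(-2553)=−, so +1.
(a,b)_5: α=-2, u≡1; β=-2, v≡2 (mod 5); (1|5)=+1, (2|5)=-1; sign (−1)^0·+1^-2·-1^-2 = +1.
(a,b)_37: α=2, u≡35; β=1, v≡22 (mod 37); (35|37)=-1, (22|37)=-1; sign (−1)^0·-1^1·-1^2 = -1.
Ram(69, -2553) = {23, 37}; no ℚ_23-point on the conic.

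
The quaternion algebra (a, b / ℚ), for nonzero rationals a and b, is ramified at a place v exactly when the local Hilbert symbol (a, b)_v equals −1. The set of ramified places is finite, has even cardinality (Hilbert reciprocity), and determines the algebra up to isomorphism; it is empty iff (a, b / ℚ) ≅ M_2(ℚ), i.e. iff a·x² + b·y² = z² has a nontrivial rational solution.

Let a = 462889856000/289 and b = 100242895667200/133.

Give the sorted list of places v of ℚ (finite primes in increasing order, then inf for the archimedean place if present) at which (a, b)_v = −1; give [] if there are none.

[2, 7, 13, 17]

(a, b) ≡ (1235, 24871) mod (ℚ^×)²; places V = {2, 5, 7, 11, 13, 17, 19, ∞}.
(a,b)_5: α=3, u≡2; β=2, v≡1 (mod 5); (2|5)=-1, (1|5)=+1; sign (−1)^0·-1^2·+1^3 = +1.
(a,b)_13: α=1, u≡12; β=2, v≡5 (mod 13); (12|13)=+1, (5|13)=-1; sign (−1)^0·+1^2·-1^1 = -1.
(a,b)_∞: sgn(1235)=+, sgn(24871)=+, so +1.
(a,b)_2: α=10, β=20; u≡3, v≡7 (mod 8); ε(u)ε(v)=1·1, αω(v)=10·0, βω(u)=20·1; sum ≡ 1  ⇒  -1.
(a,b)_19: α=1, u≡2; β=-1, v≡11 (mod 19); (2|19)=-1, (11|19)=+1; sign (−1)^1·-1^-1·+1^1 = +1.
(a,b)_7: α=0, u≡6; β=-1, v≡4 (mod 7); (6|7)=-1, (4|7)=+1; sign (−1)^0·-1^-1·+1^0 = -1.
(a,b)_17: α=-2, u≡14; β=1, v≡15 (mod 17); (14|17)=-1, (15|17)=+1; sign (−1)^0·-1^1·+1^-2 = -1.
(a,b)_11: α=4, u≡3; β=3, v≡6 (mod 11); (3|11)=+1, (6|11)=-1; sign (−1)^0·+1^3·-1^4 = +1.
Ram(1235, 24871) = {2, 7, 13, 17}; no ℚ_2-point on the conic.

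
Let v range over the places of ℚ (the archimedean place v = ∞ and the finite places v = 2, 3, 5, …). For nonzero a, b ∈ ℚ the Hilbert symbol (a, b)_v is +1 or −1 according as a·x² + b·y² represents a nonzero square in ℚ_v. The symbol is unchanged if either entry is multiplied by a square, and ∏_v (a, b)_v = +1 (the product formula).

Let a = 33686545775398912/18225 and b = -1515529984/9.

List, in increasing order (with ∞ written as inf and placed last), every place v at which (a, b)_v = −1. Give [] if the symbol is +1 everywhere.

(a, b) ≡ (149017, -31) mod (ℚ^×)²; places V = {2, 3, 5, 11, 17, 19, 23, 31, ∞}.
(a,b)_2: α=12, β=8; u≡1, v≡1 (mod 8); ε(u)ε(v)=0·0, αω(v)=12·0, βω(u)=8·0; sum ≡ 0  ⇒  +1.
(a,b)_23: α=3, u≡1; β=2, v≡11 (mod 23); (1|23)=+1, (11|23)=-1; sign (−1)^0·+1^2·-1^3 = -1.
(a,b)_11: α=1, u≡6; β=0, v≡6 (mod 11); (6|11)=-1, (6|11)=-1; sign (−1)^0·-1^0·-1^1 = -1.
(a,b)_3: α=-6, u≡1; β=-2, v≡2 (mod 3); (1|3)=+1, (2|3)=-1; sign (−1)^0·+1^-2·-1^-6 = +1.
(a,b)_19: α=3, u≡18; β=2, v≡17 (mod 19); (18|19)=-1, (17|19)=+1; sign (−1)^0·-1^2·+1^3 = +1.
(a,b)_31: α=1, u≡8; β=1, v≡23 (mod 31); (8|31)=+1, (23|31)=-1; sign (−1)^1·+1^1·-1^1 = +1.
(a,b)_17: α=2, u≡6; β=0, v≡14 (mod 17); (6|17)=-1, (14|17)=-1; sign (−1)^0·-1^0·-1^2 = +1.
(a,b)_∞: sgn(149017)=+, sgn(-31)=−, so +1.
(a,b)_5: α=-2, u≡3; β=0, v≡4 (mod 5); (3|5)=-1, (4|5)=+1; sign (−1)^0·-1^0·+1^-2 = +1.
|Ram(149017, -31)| = 2, even; anisotropic at {11, 23}.

[11, 23]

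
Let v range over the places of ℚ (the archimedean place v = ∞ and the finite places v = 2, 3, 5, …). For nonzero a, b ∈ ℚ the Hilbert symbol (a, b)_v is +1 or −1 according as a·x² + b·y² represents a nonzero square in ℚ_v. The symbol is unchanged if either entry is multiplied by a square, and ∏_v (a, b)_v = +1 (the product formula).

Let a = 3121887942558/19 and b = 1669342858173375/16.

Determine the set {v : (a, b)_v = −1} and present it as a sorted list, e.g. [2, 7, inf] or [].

(a, b) ≡ (8778, 15) mod (ℚ^×)²; places V = {2, 3, 5, 7, 11, 19, 47, 53, ∞}.
(a,b)_3: α=3, u≡1; β=1, v≡2 (mod 3); (1|3)=+1, (2|3)=-1; sign (−1)^1·+1^1·-1^3 = +1.
(a,b)_5: α=0, u≡2; β=3, v≡2 (mod 5); (2|5)=-1, (2|5)=-1; sign (−1)^0·-1^3·-1^0 = -1.
(a,b)_47: α=2, u≡42; β=2, v≡33 (mod 47); (42|47)=+1, (33|47)=-1; sign (−1)^0·+1^2·-1^2 = +1.
(a,b)_53: α=2, u≡21; β=2, v≡9 (mod 53); (21|53)=-1, (9|53)=+1; sign (−1)^0·-1^2·+1^2 = +1.
(a,b)_19: α=-1, u≡11; β=0, v≡15 (mod 19); (11|19)=+1, (15|19)=-1; sign (−1)^0·+1^0·-1^-1 = -1.
(a,b)_11: α=3, u≡7; β=4, v≡3 (mod 11); (7|11)=-1, (3|11)=+1; sign (−1)^0·-1^4·+1^3 = +1.
(a,b)_2: α=1, β=-4; u≡5, v≡7 (mod 8); ε(u)ε(v)=0·1, αω(v)=1·0, βω(u)=-4·1; sum ≡ 0  ⇒  +1.
(a,b)_∞: sgn(8778)=+, sgn(15)=+, so +1.
(a,b)_7: α=1, u≡1; β=2, v≡1 (mod 7); (1|7)=+1, (1|7)=+1; sign (−1)^0·+1^2·+1^1 = +1.
(8778, 15 / ℚ) ramifies at {5, 19}: a division algebra.

[5, 19]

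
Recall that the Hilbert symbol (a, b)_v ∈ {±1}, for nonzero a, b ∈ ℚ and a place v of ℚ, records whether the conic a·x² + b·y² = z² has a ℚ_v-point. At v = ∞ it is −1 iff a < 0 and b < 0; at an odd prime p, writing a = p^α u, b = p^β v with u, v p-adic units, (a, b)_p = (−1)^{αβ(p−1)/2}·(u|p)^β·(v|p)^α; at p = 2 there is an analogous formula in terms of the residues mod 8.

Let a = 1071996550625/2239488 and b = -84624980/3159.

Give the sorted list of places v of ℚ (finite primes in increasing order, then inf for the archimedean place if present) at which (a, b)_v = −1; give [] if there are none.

[5, 13]

Mod squares: a ≡ 3003, b ≡ -195. Check v ∈ {∞, 2, 3, 5, 7, 11, 13, 17}.
v=11: a=11^3·(≡1), b=11^4·(≡3) mod 11; (1|11)=+1, (3|11)=+1; (−1)^{3·4·5}·(+1)^4·(+1)^3 = +1.
v=13: a=13^1·(≡9), b=13^-1·(≡6) mod 13; (9|13)=+1, (6|13)=-1; (−1)^{1·-1·6}·(+1)^-1·(-1)^1 = -1.
v=5: a=5^4·(≡2), b=5^1·(≡1) mod 5; (2|5)=-1, (1|5)=+1; (−1)^{4·1·2}·(-1)^1·(+1)^4 = -1.
v=∞: 3003 > 0 and -195 < 0  ⇒  (a,b)_∞ = +1.
v=3: a=3^-7·(≡2), b=3^-5·(≡1) mod 3; (2|3)=-1, (1|3)=+1; (−1)^{-7·-5·1}·(-1)^-5·(+1)^-7 = +1.
v=7: a=7^3·(≡4), b=7^0·(≡4) mod 7; (4|7)=+1, (4|7)=+1; (−1)^{3·0·3}·(+1)^0·(+1)^3 = +1.
v=2: v_2(a)=-10, v_2(b)=2; units ≡ 3, 5 (mod 8); ε·ε+αω+βω = 1·0+-10·1+2·1 ≡ 0  ⇒  (a,b)_2 = +1.
v=17: a=17^2·(≡7), b=17^2·(≡4) mod 17; (7|17)=-1, (4|17)=+1; (−1)^{2·2·8}·(-1)^2·(+1)^2 = +1.
|Ram(3003, -195)| = 2, even; anisotropic at {5, 13}.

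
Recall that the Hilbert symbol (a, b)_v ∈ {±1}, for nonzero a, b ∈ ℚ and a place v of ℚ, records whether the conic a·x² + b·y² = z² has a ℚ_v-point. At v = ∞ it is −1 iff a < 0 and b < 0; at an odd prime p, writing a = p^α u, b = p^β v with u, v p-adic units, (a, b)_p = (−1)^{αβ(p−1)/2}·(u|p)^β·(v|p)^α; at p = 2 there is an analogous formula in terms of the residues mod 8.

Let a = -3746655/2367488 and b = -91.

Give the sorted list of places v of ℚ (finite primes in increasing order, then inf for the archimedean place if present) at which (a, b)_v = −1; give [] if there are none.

Mod squares: a ≡ -110, b ≡ -91. Check v ∈ {∞, 2, 3, 5, 7, 11, 13, 17, 29}.
v=29: a=29^2·(≡22), b=29^0·(≡25) mod 29; (22|29)=+1, (25|29)=+1; (−1)^{2·0·14}·(+1)^0·(+1)^2 = +1.
v=11: a=11^1·(≡5), b=11^0·(≡8) mod 11; (5|11)=+1, (8|11)=-1; (−1)^{1·0·5}·(+1)^0·(-1)^1 = -1.
v=7: a=7^0·(≡1), b=7^1·(≡1) mod 7; (1|7)=+1, (1|7)=+1; (−1)^{0·1·3}·(+1)^1·(+1)^0 = +1.
v=2: v_2(a)=-13, v_2(b)=0; units ≡ 1, 5 (mod 8); ε·ε+αω+βω = 0·0+-13·1+0·0 ≡ 1  ⇒  (a,b)_2 = -1.
v=3: a=3^4·(≡1), b=3^0·(≡2) mod 3; (1|3)=+1, (2|3)=-1; (−1)^{4·0·1}·(+1)^0·(-1)^4 = +1.
v=∞: -110 < 0 and -91 < 0  ⇒  (a,b)_∞ = -1.
v=17: a=17^-2·(≡4), b=17^0·(≡11) mod 17; (4|17)=+1, (11|17)=-1; (−1)^{-2·0·8}·(+1)^0·(-1)^-2 = +1.
v=5: a=5^1·(≡3), b=5^0·(≡4) mod 5; (3|5)=-1, (4|5)=+1; (−1)^{1·0·2}·(-1)^0·(+1)^1 = +1.
v=13: a=13^0·(≡6), b=13^1·(≡6) mod 13; (6|13)=-1, (6|13)=-1; (−1)^{0·1·6}·(-1)^1·(-1)^0 = -1.
Ram(-110, -91) = {2, 11, 13, ∞}; no ℚ_2-point on the conic.

[2, 11, 13, inf]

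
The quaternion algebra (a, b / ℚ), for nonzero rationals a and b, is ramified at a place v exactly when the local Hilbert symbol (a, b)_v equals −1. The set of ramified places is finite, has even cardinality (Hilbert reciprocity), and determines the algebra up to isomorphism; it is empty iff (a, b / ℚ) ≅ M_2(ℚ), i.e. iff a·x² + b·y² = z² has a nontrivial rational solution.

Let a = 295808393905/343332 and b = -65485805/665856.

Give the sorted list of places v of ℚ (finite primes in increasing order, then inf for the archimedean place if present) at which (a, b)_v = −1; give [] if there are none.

[5, 11]

(a, b) ≡ (4785, -5) mod (ℚ^×)²; places V = {2, 3, 5, 7, 11, 17, 29, 31, 47, ∞}.
(a,b)_5: α=1, u≡3; β=1, v≡4 (mod 5); (3|5)=-1, (4|5)=+1; sign (−1)^0·-1^1·+1^1 = -1.
(a,b)_3: α=-3, u≡2; β=-2, v≡1 (mod 3); (2|3)=-1, (1|3)=+1; sign (−1)^0·-1^-2·+1^-3 = +1.
(a,b)_31: α=4, u≡24; β=0, v≡3 (mod 31); (24|31)=-1, (3|31)=-1; sign (−1)^0·-1^0·-1^4 = +1.
(a,b)_17: α=-2, u≡16; β=-2, v≡11 (mod 17); (16|17)=+1, (11|17)=-1; sign (−1)^0·+1^-2·-1^-2 = +1.
(a,b)_7: α=0, u≡1; β=2, v≡1 (mod 7); (1|7)=+1, (1|7)=+1; sign (−1)^0·+1^2·+1^0 = +1.
(a,b)_29: α=1, u≡23; β=0, v≡25 (mod 29); (23|29)=+1, (25|29)=+1; sign (−1)^0·+1^0·+1^1 = +1.
(a,b)_2: α=-2, β=-8; u≡1, v≡3 (mod 8); ε(u)ε(v)=0·1, αω(v)=-2·1, βω(u)=-8·0; sum ≡ 0  ⇒  +1.
(a,b)_47: α=2, u≡23; β=2, v≡42 (mod 47); (23|47)=-1, (42|47)=+1; sign (−1)^0·-1^2·+1^2 = +1.
(a,b)_∞: sgn(4785)=+, sgn(-5)=−, so +1.
(a,b)_11: α=-1, u≡7; β=2, v≡7 (mod 11); (7|11)=-1, (7|11)=-1; sign (−1)^0·-1^2·-1^-1 = -1.
Ram(4785, -5) = {5, 11}; no ℚ_5-point on the conic.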